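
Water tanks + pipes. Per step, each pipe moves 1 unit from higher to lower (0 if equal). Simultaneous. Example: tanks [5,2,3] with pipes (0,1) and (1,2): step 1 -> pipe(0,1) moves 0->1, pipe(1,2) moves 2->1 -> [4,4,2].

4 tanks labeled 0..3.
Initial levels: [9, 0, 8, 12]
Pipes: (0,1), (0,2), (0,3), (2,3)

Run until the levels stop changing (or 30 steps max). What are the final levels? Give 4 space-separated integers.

Step 1: flows [0->1,0->2,3->0,3->2] -> levels [8 1 10 10]
Step 2: flows [0->1,2->0,3->0,2=3] -> levels [9 2 9 9]
Step 3: flows [0->1,0=2,0=3,2=3] -> levels [8 3 9 9]
Step 4: flows [0->1,2->0,3->0,2=3] -> levels [9 4 8 8]
Step 5: flows [0->1,0->2,0->3,2=3] -> levels [6 5 9 9]
Step 6: flows [0->1,2->0,3->0,2=3] -> levels [7 6 8 8]
Step 7: flows [0->1,2->0,3->0,2=3] -> levels [8 7 7 7]
Step 8: flows [0->1,0->2,0->3,2=3] -> levels [5 8 8 8]
Step 9: flows [1->0,2->0,3->0,2=3] -> levels [8 7 7 7]
  -> period-2 cycle: step 9 state = step 7 state; never stabilizes
  -> state at step 30: (30-7) mod 2 = 1, same as step 8 -> [5 8 8 8]

Answer: 5 8 8 8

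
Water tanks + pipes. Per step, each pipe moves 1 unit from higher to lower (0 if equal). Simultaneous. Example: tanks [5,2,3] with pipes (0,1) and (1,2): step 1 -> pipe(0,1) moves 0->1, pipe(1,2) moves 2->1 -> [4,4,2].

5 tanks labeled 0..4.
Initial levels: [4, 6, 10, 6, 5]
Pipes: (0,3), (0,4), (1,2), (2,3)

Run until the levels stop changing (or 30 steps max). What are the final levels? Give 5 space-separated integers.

Step 1: flows [3->0,4->0,2->1,2->3] -> levels [6 7 8 6 4]
Step 2: flows [0=3,0->4,2->1,2->3] -> levels [5 8 6 7 5]
Step 3: flows [3->0,0=4,1->2,3->2] -> levels [6 7 8 5 5]
Step 4: flows [0->3,0->4,2->1,2->3] -> levels [4 8 6 7 6]
Step 5: flows [3->0,4->0,1->2,3->2] -> levels [6 7 8 5 5]
  -> period-2 cycle: step 5 state = step 3 state; never stabilizes
  -> state at step 30: (30-3) mod 2 = 1, same as step 4 -> [4 8 6 7 6]

Answer: 4 8 6 7 6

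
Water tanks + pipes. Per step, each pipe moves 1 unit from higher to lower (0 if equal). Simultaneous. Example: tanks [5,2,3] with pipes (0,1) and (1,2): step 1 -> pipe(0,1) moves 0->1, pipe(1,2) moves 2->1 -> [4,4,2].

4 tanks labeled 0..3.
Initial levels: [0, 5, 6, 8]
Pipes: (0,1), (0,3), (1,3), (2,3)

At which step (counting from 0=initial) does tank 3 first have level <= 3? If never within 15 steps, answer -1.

Step 1: flows [1->0,3->0,3->1,3->2] -> levels [2 5 7 5]
Step 2: flows [1->0,3->0,1=3,2->3] -> levels [4 4 6 5]
Step 3: flows [0=1,3->0,3->1,2->3] -> levels [5 5 5 4]
Step 4: flows [0=1,0->3,1->3,2->3] -> levels [4 4 4 7]
Step 5: flows [0=1,3->0,3->1,3->2] -> levels [5 5 5 4]
  -> period-2 cycle (repeats step 3); tank 3 never drops to <=3
Tank 3 never reaches <=3 within 15 steps

Answer: -1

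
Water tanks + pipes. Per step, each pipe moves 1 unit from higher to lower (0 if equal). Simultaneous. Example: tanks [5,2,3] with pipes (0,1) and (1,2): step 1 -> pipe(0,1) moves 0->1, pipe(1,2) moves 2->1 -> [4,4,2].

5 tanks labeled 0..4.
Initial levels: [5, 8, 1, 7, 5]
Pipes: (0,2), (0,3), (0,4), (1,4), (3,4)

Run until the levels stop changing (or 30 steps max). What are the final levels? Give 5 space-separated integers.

Step 1: flows [0->2,3->0,0=4,1->4,3->4] -> levels [5 7 2 5 7]
Step 2: flows [0->2,0=3,4->0,1=4,4->3] -> levels [5 7 3 6 5]
Step 3: flows [0->2,3->0,0=4,1->4,3->4] -> levels [5 6 4 4 7]
Step 4: flows [0->2,0->3,4->0,4->1,4->3] -> levels [4 7 5 6 4]
Step 5: flows [2->0,3->0,0=4,1->4,3->4] -> levels [6 6 4 4 6]
Step 6: flows [0->2,0->3,0=4,1=4,4->3] -> levels [4 6 5 6 5]
Step 7: flows [2->0,3->0,4->0,1->4,3->4] -> levels [7 5 4 4 6]
Step 8: flows [0->2,0->3,0->4,4->1,4->3] -> levels [4 6 5 6 5]
  -> period-2 cycle: step 8 state = step 6 state; never stabilizes
  -> state at step 30: (30-6) mod 2 = 0, same as step 6 -> [4 6 5 6 5]

Answer: 4 6 5 6 5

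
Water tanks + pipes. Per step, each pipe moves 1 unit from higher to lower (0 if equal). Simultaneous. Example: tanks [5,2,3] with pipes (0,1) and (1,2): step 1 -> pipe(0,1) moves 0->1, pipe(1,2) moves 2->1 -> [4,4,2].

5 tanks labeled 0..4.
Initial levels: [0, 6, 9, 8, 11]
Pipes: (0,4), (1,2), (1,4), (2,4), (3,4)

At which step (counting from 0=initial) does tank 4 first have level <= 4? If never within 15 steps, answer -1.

Answer: -1

Derivation:
Step 1: flows [4->0,2->1,4->1,4->2,4->3] -> levels [1 8 9 9 7]
Step 2: flows [4->0,2->1,1->4,2->4,3->4] -> levels [2 8 7 8 9]
Step 3: flows [4->0,1->2,4->1,4->2,4->3] -> levels [3 8 9 9 5]
Step 4: flows [4->0,2->1,1->4,2->4,3->4] -> levels [4 8 7 8 7]
Step 5: flows [4->0,1->2,1->4,2=4,3->4] -> levels [5 6 8 7 8]
Step 6: flows [4->0,2->1,4->1,2=4,4->3] -> levels [6 8 7 8 5]
Step 7: flows [0->4,1->2,1->4,2->4,3->4] -> levels [5 6 7 7 9]
Step 8: flows [4->0,2->1,4->1,4->2,4->3] -> levels [6 8 7 8 5]
  -> period-2 cycle (repeats step 6); tank 4 never drops to <=4
Tank 4 never reaches <=4 within 15 steps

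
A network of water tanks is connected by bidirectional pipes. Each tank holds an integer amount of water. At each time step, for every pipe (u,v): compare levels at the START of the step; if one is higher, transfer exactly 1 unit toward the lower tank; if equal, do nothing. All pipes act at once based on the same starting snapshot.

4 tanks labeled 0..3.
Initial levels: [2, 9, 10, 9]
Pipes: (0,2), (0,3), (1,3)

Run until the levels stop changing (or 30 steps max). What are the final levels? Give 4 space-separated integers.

Answer: 6 7 8 9

Derivation:
Step 1: flows [2->0,3->0,1=3] -> levels [4 9 9 8]
Step 2: flows [2->0,3->0,1->3] -> levels [6 8 8 8]
Step 3: flows [2->0,3->0,1=3] -> levels [8 8 7 7]
Step 4: flows [0->2,0->3,1->3] -> levels [6 7 8 9]
Step 5: flows [2->0,3->0,3->1] -> levels [8 8 7 7]
  -> period-2 cycle: step 5 state = step 3 state; never stabilizes
  -> state at step 30: (30-3) mod 2 = 1, same as step 4 -> [6 7 8 9]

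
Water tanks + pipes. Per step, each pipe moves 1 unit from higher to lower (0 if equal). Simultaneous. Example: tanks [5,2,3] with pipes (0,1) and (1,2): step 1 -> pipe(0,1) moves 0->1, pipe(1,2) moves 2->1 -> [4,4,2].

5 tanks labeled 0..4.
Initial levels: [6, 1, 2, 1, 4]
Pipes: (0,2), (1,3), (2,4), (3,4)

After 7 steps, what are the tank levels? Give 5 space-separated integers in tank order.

Step 1: flows [0->2,1=3,4->2,4->3] -> levels [5 1 4 2 2]
Step 2: flows [0->2,3->1,2->4,3=4] -> levels [4 2 4 1 3]
Step 3: flows [0=2,1->3,2->4,4->3] -> levels [4 1 3 3 3]
Step 4: flows [0->2,3->1,2=4,3=4] -> levels [3 2 4 2 3]
Step 5: flows [2->0,1=3,2->4,4->3] -> levels [4 2 2 3 3]
Step 6: flows [0->2,3->1,4->2,3=4] -> levels [3 3 4 2 2]
Step 7: flows [2->0,1->3,2->4,3=4] -> levels [4 2 2 3 3]

Answer: 4 2 2 3 3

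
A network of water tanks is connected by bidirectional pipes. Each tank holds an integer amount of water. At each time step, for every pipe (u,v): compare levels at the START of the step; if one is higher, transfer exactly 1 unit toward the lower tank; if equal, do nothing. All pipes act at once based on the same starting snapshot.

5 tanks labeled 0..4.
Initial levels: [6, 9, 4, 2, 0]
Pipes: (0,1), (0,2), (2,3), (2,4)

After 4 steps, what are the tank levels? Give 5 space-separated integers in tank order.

Step 1: flows [1->0,0->2,2->3,2->4] -> levels [6 8 3 3 1]
Step 2: flows [1->0,0->2,2=3,2->4] -> levels [6 7 3 3 2]
Step 3: flows [1->0,0->2,2=3,2->4] -> levels [6 6 3 3 3]
Step 4: flows [0=1,0->2,2=3,2=4] -> levels [5 6 4 3 3]

Answer: 5 6 4 3 3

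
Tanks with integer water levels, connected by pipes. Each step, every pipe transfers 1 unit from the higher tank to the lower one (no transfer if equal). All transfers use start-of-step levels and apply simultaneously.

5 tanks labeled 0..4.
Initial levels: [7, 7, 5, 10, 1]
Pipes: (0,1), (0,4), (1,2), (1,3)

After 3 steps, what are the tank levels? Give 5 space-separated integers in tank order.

Answer: 5 8 6 7 4

Derivation:
Step 1: flows [0=1,0->4,1->2,3->1] -> levels [6 7 6 9 2]
Step 2: flows [1->0,0->4,1->2,3->1] -> levels [6 6 7 8 3]
Step 3: flows [0=1,0->4,2->1,3->1] -> levels [5 8 6 7 4]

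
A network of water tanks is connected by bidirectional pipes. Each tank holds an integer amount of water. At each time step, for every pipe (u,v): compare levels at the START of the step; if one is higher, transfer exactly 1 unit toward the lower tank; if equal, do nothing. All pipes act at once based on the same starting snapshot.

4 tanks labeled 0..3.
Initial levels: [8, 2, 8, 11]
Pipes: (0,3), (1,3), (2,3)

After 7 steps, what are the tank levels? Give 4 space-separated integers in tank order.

Step 1: flows [3->0,3->1,3->2] -> levels [9 3 9 8]
Step 2: flows [0->3,3->1,2->3] -> levels [8 4 8 9]
Step 3: flows [3->0,3->1,3->2] -> levels [9 5 9 6]
Step 4: flows [0->3,3->1,2->3] -> levels [8 6 8 7]
Step 5: flows [0->3,3->1,2->3] -> levels [7 7 7 8]
Step 6: flows [3->0,3->1,3->2] -> levels [8 8 8 5]
Step 7: flows [0->3,1->3,2->3] -> levels [7 7 7 8]

Answer: 7 7 7 8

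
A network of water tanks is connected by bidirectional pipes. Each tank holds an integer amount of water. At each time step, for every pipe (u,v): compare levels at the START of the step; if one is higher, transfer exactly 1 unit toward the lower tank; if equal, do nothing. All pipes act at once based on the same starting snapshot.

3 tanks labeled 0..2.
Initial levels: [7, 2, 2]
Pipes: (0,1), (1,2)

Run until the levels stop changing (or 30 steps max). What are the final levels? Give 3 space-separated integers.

Step 1: flows [0->1,1=2] -> levels [6 3 2]
Step 2: flows [0->1,1->2] -> levels [5 3 3]
Step 3: flows [0->1,1=2] -> levels [4 4 3]
Step 4: flows [0=1,1->2] -> levels [4 3 4]
Step 5: flows [0->1,2->1] -> levels [3 5 3]
Step 6: flows [1->0,1->2] -> levels [4 3 4]
  -> period-2 cycle: step 6 state = step 4 state; never stabilizes
  -> state at step 30: (30-4) mod 2 = 0, same as step 4 -> [4 3 4]

Answer: 4 3 4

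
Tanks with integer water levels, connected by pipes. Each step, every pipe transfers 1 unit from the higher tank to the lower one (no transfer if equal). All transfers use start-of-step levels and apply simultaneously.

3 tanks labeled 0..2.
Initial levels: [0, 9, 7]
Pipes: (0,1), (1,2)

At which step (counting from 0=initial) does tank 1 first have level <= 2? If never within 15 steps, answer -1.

Answer: -1

Derivation:
Step 1: flows [1->0,1->2] -> levels [1 7 8]
Step 2: flows [1->0,2->1] -> levels [2 7 7]
Step 3: flows [1->0,1=2] -> levels [3 6 7]
Step 4: flows [1->0,2->1] -> levels [4 6 6]
Step 5: flows [1->0,1=2] -> levels [5 5 6]
Step 6: flows [0=1,2->1] -> levels [5 6 5]
Step 7: flows [1->0,1->2] -> levels [6 4 6]
Step 8: flows [0->1,2->1] -> levels [5 6 5]
  -> period-2 cycle (repeats step 6); tank 1 never drops to <=2
Tank 1 never reaches <=2 within 15 steps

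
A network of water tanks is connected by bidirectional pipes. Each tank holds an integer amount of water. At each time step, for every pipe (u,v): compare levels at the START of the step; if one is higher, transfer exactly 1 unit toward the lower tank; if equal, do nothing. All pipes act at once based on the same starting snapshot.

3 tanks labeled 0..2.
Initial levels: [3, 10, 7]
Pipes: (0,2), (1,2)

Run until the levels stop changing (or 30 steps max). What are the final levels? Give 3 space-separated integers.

Answer: 7 7 6

Derivation:
Step 1: flows [2->0,1->2] -> levels [4 9 7]
Step 2: flows [2->0,1->2] -> levels [5 8 7]
Step 3: flows [2->0,1->2] -> levels [6 7 7]
Step 4: flows [2->0,1=2] -> levels [7 7 6]
Step 5: flows [0->2,1->2] -> levels [6 6 8]
Step 6: flows [2->0,2->1] -> levels [7 7 6]
  -> period-2 cycle: step 6 state = step 4 state; never stabilizes
  -> state at step 30: (30-4) mod 2 = 0, same as step 4 -> [7 7 6]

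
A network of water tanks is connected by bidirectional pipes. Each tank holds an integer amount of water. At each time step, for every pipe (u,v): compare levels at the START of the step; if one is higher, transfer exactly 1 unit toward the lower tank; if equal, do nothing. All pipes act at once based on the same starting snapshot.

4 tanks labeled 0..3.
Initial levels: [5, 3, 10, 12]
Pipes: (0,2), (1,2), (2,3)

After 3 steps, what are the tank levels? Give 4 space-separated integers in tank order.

Step 1: flows [2->0,2->1,3->2] -> levels [6 4 9 11]
Step 2: flows [2->0,2->1,3->2] -> levels [7 5 8 10]
Step 3: flows [2->0,2->1,3->2] -> levels [8 6 7 9]

Answer: 8 6 7 9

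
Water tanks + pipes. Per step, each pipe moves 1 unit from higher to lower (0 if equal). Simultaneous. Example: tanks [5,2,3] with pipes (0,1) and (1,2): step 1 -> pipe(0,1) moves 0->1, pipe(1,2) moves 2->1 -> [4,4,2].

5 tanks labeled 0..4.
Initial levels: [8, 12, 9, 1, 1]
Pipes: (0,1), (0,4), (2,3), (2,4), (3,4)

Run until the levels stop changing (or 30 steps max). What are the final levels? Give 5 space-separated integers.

Answer: 8 6 6 6 5

Derivation:
Step 1: flows [1->0,0->4,2->3,2->4,3=4] -> levels [8 11 7 2 3]
Step 2: flows [1->0,0->4,2->3,2->4,4->3] -> levels [8 10 5 4 4]
Step 3: flows [1->0,0->4,2->3,2->4,3=4] -> levels [8 9 3 5 6]
Step 4: flows [1->0,0->4,3->2,4->2,4->3] -> levels [8 8 5 5 5]
Step 5: flows [0=1,0->4,2=3,2=4,3=4] -> levels [7 8 5 5 6]
Step 6: flows [1->0,0->4,2=3,4->2,4->3] -> levels [7 7 6 6 5]
Step 7: flows [0=1,0->4,2=3,2->4,3->4] -> levels [6 7 5 5 8]
Step 8: flows [1->0,4->0,2=3,4->2,4->3] -> levels [8 6 6 6 5]
Step 9: flows [0->1,0->4,2=3,2->4,3->4] -> levels [6 7 5 5 8]
  -> period-2 cycle: step 9 state = step 7 state; never stabilizes
  -> state at step 30: (30-7) mod 2 = 1, same as step 8 -> [8 6 6 6 5]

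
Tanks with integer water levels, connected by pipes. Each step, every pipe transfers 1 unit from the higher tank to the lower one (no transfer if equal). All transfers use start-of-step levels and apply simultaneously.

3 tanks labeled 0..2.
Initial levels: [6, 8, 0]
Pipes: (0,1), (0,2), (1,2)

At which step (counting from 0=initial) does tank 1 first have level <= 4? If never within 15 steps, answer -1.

Answer: 3

Derivation:
Step 1: flows [1->0,0->2,1->2] -> levels [6 6 2]
Step 2: flows [0=1,0->2,1->2] -> levels [5 5 4]
Step 3: flows [0=1,0->2,1->2] -> levels [4 4 6]
Tank 1 first reaches <=4 at step 3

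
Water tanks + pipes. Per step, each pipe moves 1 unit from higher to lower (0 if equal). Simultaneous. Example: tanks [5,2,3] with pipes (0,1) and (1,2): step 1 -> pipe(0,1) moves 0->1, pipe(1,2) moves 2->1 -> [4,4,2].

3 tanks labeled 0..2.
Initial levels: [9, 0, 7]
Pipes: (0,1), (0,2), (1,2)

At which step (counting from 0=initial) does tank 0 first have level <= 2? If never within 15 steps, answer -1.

Answer: -1

Derivation:
Step 1: flows [0->1,0->2,2->1] -> levels [7 2 7]
Step 2: flows [0->1,0=2,2->1] -> levels [6 4 6]
Step 3: flows [0->1,0=2,2->1] -> levels [5 6 5]
Step 4: flows [1->0,0=2,1->2] -> levels [6 4 6]
  -> period-2 cycle (repeats step 2); tank 0 never drops to <=2
Tank 0 never reaches <=2 within 15 steps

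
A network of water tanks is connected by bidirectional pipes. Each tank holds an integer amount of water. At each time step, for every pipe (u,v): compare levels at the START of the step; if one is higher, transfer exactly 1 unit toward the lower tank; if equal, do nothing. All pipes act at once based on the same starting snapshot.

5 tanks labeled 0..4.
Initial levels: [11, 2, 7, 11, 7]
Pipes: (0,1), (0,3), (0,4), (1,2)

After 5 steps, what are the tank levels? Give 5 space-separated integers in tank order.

Answer: 9 6 7 8 8

Derivation:
Step 1: flows [0->1,0=3,0->4,2->1] -> levels [9 4 6 11 8]
Step 2: flows [0->1,3->0,0->4,2->1] -> levels [8 6 5 10 9]
Step 3: flows [0->1,3->0,4->0,1->2] -> levels [9 6 6 9 8]
Step 4: flows [0->1,0=3,0->4,1=2] -> levels [7 7 6 9 9]
Step 5: flows [0=1,3->0,4->0,1->2] -> levels [9 6 7 8 8]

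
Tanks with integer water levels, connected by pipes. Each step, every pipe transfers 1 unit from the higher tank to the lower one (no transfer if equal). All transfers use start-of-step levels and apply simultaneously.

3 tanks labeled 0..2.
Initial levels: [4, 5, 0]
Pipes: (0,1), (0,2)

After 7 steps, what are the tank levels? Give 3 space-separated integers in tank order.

Answer: 3 3 3

Derivation:
Step 1: flows [1->0,0->2] -> levels [4 4 1]
Step 2: flows [0=1,0->2] -> levels [3 4 2]
Step 3: flows [1->0,0->2] -> levels [3 3 3]
Step 4: flows [0=1,0=2] -> levels [3 3 3]
  -> stable; steps 5..7 unchanged -> [3 3 3]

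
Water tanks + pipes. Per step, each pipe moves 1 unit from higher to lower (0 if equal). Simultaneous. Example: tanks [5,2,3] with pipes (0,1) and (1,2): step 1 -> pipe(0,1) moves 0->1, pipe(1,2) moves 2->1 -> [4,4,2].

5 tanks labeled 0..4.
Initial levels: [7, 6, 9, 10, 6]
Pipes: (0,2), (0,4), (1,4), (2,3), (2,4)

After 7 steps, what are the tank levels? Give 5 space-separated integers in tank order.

Answer: 7 6 8 8 9

Derivation:
Step 1: flows [2->0,0->4,1=4,3->2,2->4] -> levels [7 6 8 9 8]
Step 2: flows [2->0,4->0,4->1,3->2,2=4] -> levels [9 7 8 8 6]
Step 3: flows [0->2,0->4,1->4,2=3,2->4] -> levels [7 6 8 8 9]
Step 4: flows [2->0,4->0,4->1,2=3,4->2] -> levels [9 7 8 8 6]
  -> period-2 cycle: step 4 state = step 2 state
  -> state at step 7: (7-2) mod 2 = 1, same as step 3 -> [7 6 8 8 9]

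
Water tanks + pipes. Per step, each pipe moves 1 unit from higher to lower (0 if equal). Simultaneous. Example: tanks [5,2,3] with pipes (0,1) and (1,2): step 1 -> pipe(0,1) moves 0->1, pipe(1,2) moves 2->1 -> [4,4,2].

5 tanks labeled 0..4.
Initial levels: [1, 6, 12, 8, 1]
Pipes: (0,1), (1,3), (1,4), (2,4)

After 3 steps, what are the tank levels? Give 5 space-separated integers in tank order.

Answer: 4 5 9 5 5

Derivation:
Step 1: flows [1->0,3->1,1->4,2->4] -> levels [2 5 11 7 3]
Step 2: flows [1->0,3->1,1->4,2->4] -> levels [3 4 10 6 5]
Step 3: flows [1->0,3->1,4->1,2->4] -> levels [4 5 9 5 5]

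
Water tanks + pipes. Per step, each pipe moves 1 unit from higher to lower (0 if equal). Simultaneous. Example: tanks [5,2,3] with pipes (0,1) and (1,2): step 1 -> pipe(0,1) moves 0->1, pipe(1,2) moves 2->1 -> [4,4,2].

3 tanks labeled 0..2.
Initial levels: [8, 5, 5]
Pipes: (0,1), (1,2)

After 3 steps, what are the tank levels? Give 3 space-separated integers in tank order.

Answer: 6 6 6

Derivation:
Step 1: flows [0->1,1=2] -> levels [7 6 5]
Step 2: flows [0->1,1->2] -> levels [6 6 6]
Step 3: flows [0=1,1=2] -> levels [6 6 6]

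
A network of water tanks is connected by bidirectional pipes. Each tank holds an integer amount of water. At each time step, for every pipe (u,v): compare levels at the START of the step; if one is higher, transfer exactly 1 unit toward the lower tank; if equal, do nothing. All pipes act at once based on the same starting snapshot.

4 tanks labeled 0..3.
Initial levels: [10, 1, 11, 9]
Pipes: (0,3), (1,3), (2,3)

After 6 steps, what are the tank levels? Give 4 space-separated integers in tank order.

Answer: 9 7 9 6

Derivation:
Step 1: flows [0->3,3->1,2->3] -> levels [9 2 10 10]
Step 2: flows [3->0,3->1,2=3] -> levels [10 3 10 8]
Step 3: flows [0->3,3->1,2->3] -> levels [9 4 9 9]
Step 4: flows [0=3,3->1,2=3] -> levels [9 5 9 8]
Step 5: flows [0->3,3->1,2->3] -> levels [8 6 8 9]
Step 6: flows [3->0,3->1,3->2] -> levels [9 7 9 6]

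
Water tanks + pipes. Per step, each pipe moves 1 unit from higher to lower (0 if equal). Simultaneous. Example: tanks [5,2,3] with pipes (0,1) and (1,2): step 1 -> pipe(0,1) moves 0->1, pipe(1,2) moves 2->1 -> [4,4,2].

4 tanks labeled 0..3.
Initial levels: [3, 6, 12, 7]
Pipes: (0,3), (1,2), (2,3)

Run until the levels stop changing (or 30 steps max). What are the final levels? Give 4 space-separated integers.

Answer: 7 7 8 6

Derivation:
Step 1: flows [3->0,2->1,2->3] -> levels [4 7 10 7]
Step 2: flows [3->0,2->1,2->3] -> levels [5 8 8 7]
Step 3: flows [3->0,1=2,2->3] -> levels [6 8 7 7]
Step 4: flows [3->0,1->2,2=3] -> levels [7 7 8 6]
Step 5: flows [0->3,2->1,2->3] -> levels [6 8 6 8]
Step 6: flows [3->0,1->2,3->2] -> levels [7 7 8 6]
  -> period-2 cycle: step 6 state = step 4 state; never stabilizes
  -> state at step 30: (30-4) mod 2 = 0, same as step 4 -> [7 7 8 6]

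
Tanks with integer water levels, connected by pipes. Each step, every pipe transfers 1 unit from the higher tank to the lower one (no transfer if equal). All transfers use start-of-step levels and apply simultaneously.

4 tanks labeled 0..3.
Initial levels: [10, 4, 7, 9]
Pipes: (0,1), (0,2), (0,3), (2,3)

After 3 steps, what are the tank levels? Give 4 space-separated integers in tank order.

Step 1: flows [0->1,0->2,0->3,3->2] -> levels [7 5 9 9]
Step 2: flows [0->1,2->0,3->0,2=3] -> levels [8 6 8 8]
Step 3: flows [0->1,0=2,0=3,2=3] -> levels [7 7 8 8]

Answer: 7 7 8 8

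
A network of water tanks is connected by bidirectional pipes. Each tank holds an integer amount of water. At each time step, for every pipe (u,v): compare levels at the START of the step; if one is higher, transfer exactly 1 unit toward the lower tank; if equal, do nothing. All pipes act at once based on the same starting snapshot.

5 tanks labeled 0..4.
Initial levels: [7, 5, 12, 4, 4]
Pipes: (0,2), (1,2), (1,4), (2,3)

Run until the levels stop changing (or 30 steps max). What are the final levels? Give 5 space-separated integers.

Step 1: flows [2->0,2->1,1->4,2->3] -> levels [8 5 9 5 5]
Step 2: flows [2->0,2->1,1=4,2->3] -> levels [9 6 6 6 5]
Step 3: flows [0->2,1=2,1->4,2=3] -> levels [8 5 7 6 6]
Step 4: flows [0->2,2->1,4->1,2->3] -> levels [7 7 6 7 5]
Step 5: flows [0->2,1->2,1->4,3->2] -> levels [6 5 9 6 6]
Step 6: flows [2->0,2->1,4->1,2->3] -> levels [7 7 6 7 5]
  -> period-2 cycle: step 6 state = step 4 state; never stabilizes
  -> state at step 30: (30-4) mod 2 = 0, same as step 4 -> [7 7 6 7 5]

Answer: 7 7 6 7 5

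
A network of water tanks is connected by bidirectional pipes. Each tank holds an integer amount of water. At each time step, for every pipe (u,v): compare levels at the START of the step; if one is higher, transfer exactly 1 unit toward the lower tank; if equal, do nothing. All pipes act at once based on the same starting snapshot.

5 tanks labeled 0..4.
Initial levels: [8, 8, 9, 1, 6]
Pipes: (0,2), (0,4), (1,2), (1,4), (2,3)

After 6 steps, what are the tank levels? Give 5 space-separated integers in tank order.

Answer: 6 6 7 5 8

Derivation:
Step 1: flows [2->0,0->4,2->1,1->4,2->3] -> levels [8 8 6 2 8]
Step 2: flows [0->2,0=4,1->2,1=4,2->3] -> levels [7 7 7 3 8]
Step 3: flows [0=2,4->0,1=2,4->1,2->3] -> levels [8 8 6 4 6]
Step 4: flows [0->2,0->4,1->2,1->4,2->3] -> levels [6 6 7 5 8]
Step 5: flows [2->0,4->0,2->1,4->1,2->3] -> levels [8 8 4 6 6]
Step 6: flows [0->2,0->4,1->2,1->4,3->2] -> levels [6 6 7 5 8]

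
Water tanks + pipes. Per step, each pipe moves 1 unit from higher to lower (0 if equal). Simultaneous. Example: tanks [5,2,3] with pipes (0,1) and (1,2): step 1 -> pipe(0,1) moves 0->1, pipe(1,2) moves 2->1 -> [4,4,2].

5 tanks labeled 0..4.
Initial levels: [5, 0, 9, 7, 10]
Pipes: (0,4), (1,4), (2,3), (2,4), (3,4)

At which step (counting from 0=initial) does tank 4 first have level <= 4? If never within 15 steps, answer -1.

Answer: 6

Derivation:
Step 1: flows [4->0,4->1,2->3,4->2,4->3] -> levels [6 1 9 9 6]
Step 2: flows [0=4,4->1,2=3,2->4,3->4] -> levels [6 2 8 8 7]
Step 3: flows [4->0,4->1,2=3,2->4,3->4] -> levels [7 3 7 7 7]
Step 4: flows [0=4,4->1,2=3,2=4,3=4] -> levels [7 4 7 7 6]
Step 5: flows [0->4,4->1,2=3,2->4,3->4] -> levels [6 5 6 6 8]
Step 6: flows [4->0,4->1,2=3,4->2,4->3] -> levels [7 6 7 7 4]
Tank 4 first reaches <=4 at step 6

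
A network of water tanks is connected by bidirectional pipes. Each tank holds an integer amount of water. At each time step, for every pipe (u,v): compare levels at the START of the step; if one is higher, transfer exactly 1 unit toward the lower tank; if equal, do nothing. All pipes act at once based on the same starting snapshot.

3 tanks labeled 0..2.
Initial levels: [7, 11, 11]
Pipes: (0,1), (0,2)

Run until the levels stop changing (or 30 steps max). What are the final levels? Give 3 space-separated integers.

Step 1: flows [1->0,2->0] -> levels [9 10 10]
Step 2: flows [1->0,2->0] -> levels [11 9 9]
Step 3: flows [0->1,0->2] -> levels [9 10 10]
  -> period-2 cycle: step 3 state = step 1 state; never stabilizes
  -> state at step 30: (30-1) mod 2 = 1, same as step 2 -> [11 9 9]

Answer: 11 9 9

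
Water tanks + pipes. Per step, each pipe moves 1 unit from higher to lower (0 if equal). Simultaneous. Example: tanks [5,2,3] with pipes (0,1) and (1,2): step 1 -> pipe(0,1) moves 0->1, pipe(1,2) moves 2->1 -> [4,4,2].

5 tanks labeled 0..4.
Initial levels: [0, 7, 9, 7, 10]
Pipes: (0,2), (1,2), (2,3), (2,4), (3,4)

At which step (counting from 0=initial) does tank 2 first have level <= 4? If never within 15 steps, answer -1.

Answer: 8

Derivation:
Step 1: flows [2->0,2->1,2->3,4->2,4->3] -> levels [1 8 7 9 8]
Step 2: flows [2->0,1->2,3->2,4->2,3->4] -> levels [2 7 9 7 8]
Step 3: flows [2->0,2->1,2->3,2->4,4->3] -> levels [3 8 5 9 8]
Step 4: flows [2->0,1->2,3->2,4->2,3->4] -> levels [4 7 7 7 8]
Step 5: flows [2->0,1=2,2=3,4->2,4->3] -> levels [5 7 7 8 6]
Step 6: flows [2->0,1=2,3->2,2->4,3->4] -> levels [6 7 6 6 8]
Step 7: flows [0=2,1->2,2=3,4->2,4->3] -> levels [6 6 8 7 6]
Step 8: flows [2->0,2->1,2->3,2->4,3->4] -> levels [7 7 4 7 8]
Tank 2 first reaches <=4 at step 8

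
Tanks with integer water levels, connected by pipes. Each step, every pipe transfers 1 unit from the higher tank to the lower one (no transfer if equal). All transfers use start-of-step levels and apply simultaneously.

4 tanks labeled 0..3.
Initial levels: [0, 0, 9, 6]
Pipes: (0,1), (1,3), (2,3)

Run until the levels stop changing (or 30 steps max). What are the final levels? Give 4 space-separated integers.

Step 1: flows [0=1,3->1,2->3] -> levels [0 1 8 6]
Step 2: flows [1->0,3->1,2->3] -> levels [1 1 7 6]
Step 3: flows [0=1,3->1,2->3] -> levels [1 2 6 6]
Step 4: flows [1->0,3->1,2=3] -> levels [2 2 6 5]
Step 5: flows [0=1,3->1,2->3] -> levels [2 3 5 5]
Step 6: flows [1->0,3->1,2=3] -> levels [3 3 5 4]
Step 7: flows [0=1,3->1,2->3] -> levels [3 4 4 4]
Step 8: flows [1->0,1=3,2=3] -> levels [4 3 4 4]
Step 9: flows [0->1,3->1,2=3] -> levels [3 5 4 3]
Step 10: flows [1->0,1->3,2->3] -> levels [4 3 3 5]
Step 11: flows [0->1,3->1,3->2] -> levels [3 5 4 3]
  -> period-2 cycle: step 11 state = step 9 state; never stabilizes
  -> state at step 30: (30-9) mod 2 = 1, same as step 10 -> [4 3 3 5]

Answer: 4 3 3 5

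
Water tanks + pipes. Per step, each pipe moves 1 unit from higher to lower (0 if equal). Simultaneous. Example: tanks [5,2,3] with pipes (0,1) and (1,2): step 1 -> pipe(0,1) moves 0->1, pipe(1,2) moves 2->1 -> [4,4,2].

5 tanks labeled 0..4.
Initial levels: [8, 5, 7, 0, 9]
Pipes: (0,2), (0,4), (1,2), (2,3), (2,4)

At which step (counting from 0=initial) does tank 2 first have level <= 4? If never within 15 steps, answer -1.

Answer: 4

Derivation:
Step 1: flows [0->2,4->0,2->1,2->3,4->2] -> levels [8 6 7 1 7]
Step 2: flows [0->2,0->4,2->1,2->3,2=4] -> levels [6 7 6 2 8]
Step 3: flows [0=2,4->0,1->2,2->3,4->2] -> levels [7 6 7 3 6]
Step 4: flows [0=2,0->4,2->1,2->3,2->4] -> levels [6 7 4 4 8]
Tank 2 first reaches <=4 at step 4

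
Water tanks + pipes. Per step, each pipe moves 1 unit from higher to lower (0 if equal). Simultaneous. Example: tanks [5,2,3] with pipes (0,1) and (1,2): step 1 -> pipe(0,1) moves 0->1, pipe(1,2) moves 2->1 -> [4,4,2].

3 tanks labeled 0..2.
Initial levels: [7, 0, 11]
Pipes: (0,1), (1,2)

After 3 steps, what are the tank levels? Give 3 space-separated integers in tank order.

Answer: 4 6 8

Derivation:
Step 1: flows [0->1,2->1] -> levels [6 2 10]
Step 2: flows [0->1,2->1] -> levels [5 4 9]
Step 3: flows [0->1,2->1] -> levels [4 6 8]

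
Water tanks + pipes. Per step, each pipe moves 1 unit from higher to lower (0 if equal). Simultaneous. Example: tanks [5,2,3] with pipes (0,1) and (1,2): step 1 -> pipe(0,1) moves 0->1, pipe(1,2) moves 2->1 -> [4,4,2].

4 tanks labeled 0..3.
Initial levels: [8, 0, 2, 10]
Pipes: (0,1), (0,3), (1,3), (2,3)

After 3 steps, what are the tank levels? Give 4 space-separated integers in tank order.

Step 1: flows [0->1,3->0,3->1,3->2] -> levels [8 2 3 7]
Step 2: flows [0->1,0->3,3->1,3->2] -> levels [6 4 4 6]
Step 3: flows [0->1,0=3,3->1,3->2] -> levels [5 6 5 4]

Answer: 5 6 5 4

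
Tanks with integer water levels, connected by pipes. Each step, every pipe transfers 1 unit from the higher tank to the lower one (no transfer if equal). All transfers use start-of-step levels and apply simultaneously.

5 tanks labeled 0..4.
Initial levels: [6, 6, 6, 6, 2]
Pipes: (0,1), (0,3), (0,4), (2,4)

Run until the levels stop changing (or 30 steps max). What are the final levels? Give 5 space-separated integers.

Step 1: flows [0=1,0=3,0->4,2->4] -> levels [5 6 5 6 4]
Step 2: flows [1->0,3->0,0->4,2->4] -> levels [6 5 4 5 6]
Step 3: flows [0->1,0->3,0=4,4->2] -> levels [4 6 5 6 5]
Step 4: flows [1->0,3->0,4->0,2=4] -> levels [7 5 5 5 4]
Step 5: flows [0->1,0->3,0->4,2->4] -> levels [4 6 4 6 6]
Step 6: flows [1->0,3->0,4->0,4->2] -> levels [7 5 5 5 4]
  -> period-2 cycle: step 6 state = step 4 state; never stabilizes
  -> state at step 30: (30-4) mod 2 = 0, same as step 4 -> [7 5 5 5 4]

Answer: 7 5 5 5 4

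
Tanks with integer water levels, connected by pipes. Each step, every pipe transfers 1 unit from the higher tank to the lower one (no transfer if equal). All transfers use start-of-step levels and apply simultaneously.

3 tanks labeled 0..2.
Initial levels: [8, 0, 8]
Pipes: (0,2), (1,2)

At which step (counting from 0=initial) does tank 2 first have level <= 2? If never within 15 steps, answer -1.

Step 1: flows [0=2,2->1] -> levels [8 1 7]
Step 2: flows [0->2,2->1] -> levels [7 2 7]
Step 3: flows [0=2,2->1] -> levels [7 3 6]
Step 4: flows [0->2,2->1] -> levels [6 4 6]
Step 5: flows [0=2,2->1] -> levels [6 5 5]
Step 6: flows [0->2,1=2] -> levels [5 5 6]
Step 7: flows [2->0,2->1] -> levels [6 6 4]
Step 8: flows [0->2,1->2] -> levels [5 5 6]
  -> period-2 cycle (repeats step 6); tank 2 never drops to <=2
Tank 2 never reaches <=2 within 15 steps

Answer: -1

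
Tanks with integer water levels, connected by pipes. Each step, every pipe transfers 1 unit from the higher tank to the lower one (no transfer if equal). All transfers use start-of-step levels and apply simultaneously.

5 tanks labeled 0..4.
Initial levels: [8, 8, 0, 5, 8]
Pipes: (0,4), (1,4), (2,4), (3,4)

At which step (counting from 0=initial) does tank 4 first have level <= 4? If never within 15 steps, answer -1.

Step 1: flows [0=4,1=4,4->2,4->3] -> levels [8 8 1 6 6]
Step 2: flows [0->4,1->4,4->2,3=4] -> levels [7 7 2 6 7]
Step 3: flows [0=4,1=4,4->2,4->3] -> levels [7 7 3 7 5]
Step 4: flows [0->4,1->4,4->2,3->4] -> levels [6 6 4 6 7]
Step 5: flows [4->0,4->1,4->2,4->3] -> levels [7 7 5 7 3]
Tank 4 first reaches <=4 at step 5

Answer: 5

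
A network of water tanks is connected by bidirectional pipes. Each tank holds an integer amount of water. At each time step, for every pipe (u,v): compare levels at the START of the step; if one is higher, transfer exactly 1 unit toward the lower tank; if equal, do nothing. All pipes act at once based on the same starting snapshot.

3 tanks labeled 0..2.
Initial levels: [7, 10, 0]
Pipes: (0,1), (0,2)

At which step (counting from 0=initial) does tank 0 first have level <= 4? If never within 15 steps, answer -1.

Step 1: flows [1->0,0->2] -> levels [7 9 1]
Step 2: flows [1->0,0->2] -> levels [7 8 2]
Step 3: flows [1->0,0->2] -> levels [7 7 3]
Step 4: flows [0=1,0->2] -> levels [6 7 4]
Step 5: flows [1->0,0->2] -> levels [6 6 5]
Step 6: flows [0=1,0->2] -> levels [5 6 6]
Step 7: flows [1->0,2->0] -> levels [7 5 5]
Step 8: flows [0->1,0->2] -> levels [5 6 6]
  -> period-2 cycle (repeats step 6); tank 0 never drops to <=4
Tank 0 never reaches <=4 within 15 steps

Answer: -1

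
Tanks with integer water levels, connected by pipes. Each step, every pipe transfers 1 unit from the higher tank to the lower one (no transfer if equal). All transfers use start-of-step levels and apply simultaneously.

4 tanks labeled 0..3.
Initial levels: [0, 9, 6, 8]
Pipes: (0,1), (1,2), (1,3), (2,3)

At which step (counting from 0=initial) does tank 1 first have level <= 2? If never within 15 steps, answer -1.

Answer: -1

Derivation:
Step 1: flows [1->0,1->2,1->3,3->2] -> levels [1 6 8 8]
Step 2: flows [1->0,2->1,3->1,2=3] -> levels [2 7 7 7]
Step 3: flows [1->0,1=2,1=3,2=3] -> levels [3 6 7 7]
Step 4: flows [1->0,2->1,3->1,2=3] -> levels [4 7 6 6]
Step 5: flows [1->0,1->2,1->3,2=3] -> levels [5 4 7 7]
Step 6: flows [0->1,2->1,3->1,2=3] -> levels [4 7 6 6]
  -> period-2 cycle (repeats step 4); tank 1 never drops to <=2
Tank 1 never reaches <=2 within 15 steps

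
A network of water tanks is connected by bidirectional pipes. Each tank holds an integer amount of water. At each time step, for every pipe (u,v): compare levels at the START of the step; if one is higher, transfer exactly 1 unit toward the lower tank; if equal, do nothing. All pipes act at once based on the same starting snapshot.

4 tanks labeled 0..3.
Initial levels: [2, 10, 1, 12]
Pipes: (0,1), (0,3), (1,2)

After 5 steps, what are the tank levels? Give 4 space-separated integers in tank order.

Step 1: flows [1->0,3->0,1->2] -> levels [4 8 2 11]
Step 2: flows [1->0,3->0,1->2] -> levels [6 6 3 10]
Step 3: flows [0=1,3->0,1->2] -> levels [7 5 4 9]
Step 4: flows [0->1,3->0,1->2] -> levels [7 5 5 8]
Step 5: flows [0->1,3->0,1=2] -> levels [7 6 5 7]

Answer: 7 6 5 7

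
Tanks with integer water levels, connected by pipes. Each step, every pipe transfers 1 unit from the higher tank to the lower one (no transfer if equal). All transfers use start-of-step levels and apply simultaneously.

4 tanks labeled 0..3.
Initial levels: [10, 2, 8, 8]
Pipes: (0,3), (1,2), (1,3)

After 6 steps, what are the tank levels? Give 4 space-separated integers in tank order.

Step 1: flows [0->3,2->1,3->1] -> levels [9 4 7 8]
Step 2: flows [0->3,2->1,3->1] -> levels [8 6 6 8]
Step 3: flows [0=3,1=2,3->1] -> levels [8 7 6 7]
Step 4: flows [0->3,1->2,1=3] -> levels [7 6 7 8]
Step 5: flows [3->0,2->1,3->1] -> levels [8 8 6 6]
Step 6: flows [0->3,1->2,1->3] -> levels [7 6 7 8]

Answer: 7 6 7 8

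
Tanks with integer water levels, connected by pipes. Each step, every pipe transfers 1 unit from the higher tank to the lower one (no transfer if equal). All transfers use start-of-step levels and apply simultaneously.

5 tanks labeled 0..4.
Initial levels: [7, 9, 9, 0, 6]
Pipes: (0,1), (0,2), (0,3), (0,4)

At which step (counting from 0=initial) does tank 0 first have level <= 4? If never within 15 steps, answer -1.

Answer: 3

Derivation:
Step 1: flows [1->0,2->0,0->3,0->4] -> levels [7 8 8 1 7]
Step 2: flows [1->0,2->0,0->3,0=4] -> levels [8 7 7 2 7]
Step 3: flows [0->1,0->2,0->3,0->4] -> levels [4 8 8 3 8]
Tank 0 first reaches <=4 at step 3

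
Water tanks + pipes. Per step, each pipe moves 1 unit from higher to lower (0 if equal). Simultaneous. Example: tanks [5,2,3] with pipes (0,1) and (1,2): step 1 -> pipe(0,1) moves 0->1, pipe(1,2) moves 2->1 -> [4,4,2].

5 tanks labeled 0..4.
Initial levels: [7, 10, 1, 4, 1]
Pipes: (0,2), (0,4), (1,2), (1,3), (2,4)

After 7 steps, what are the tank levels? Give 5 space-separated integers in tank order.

Answer: 5 6 3 4 5

Derivation:
Step 1: flows [0->2,0->4,1->2,1->3,2=4] -> levels [5 8 3 5 2]
Step 2: flows [0->2,0->4,1->2,1->3,2->4] -> levels [3 6 4 6 4]
Step 3: flows [2->0,4->0,1->2,1=3,2=4] -> levels [5 5 4 6 3]
Step 4: flows [0->2,0->4,1->2,3->1,2->4] -> levels [3 5 5 5 5]
Step 5: flows [2->0,4->0,1=2,1=3,2=4] -> levels [5 5 4 5 4]
Step 6: flows [0->2,0->4,1->2,1=3,2=4] -> levels [3 4 6 5 5]
Step 7: flows [2->0,4->0,2->1,3->1,2->4] -> levels [5 6 3 4 5]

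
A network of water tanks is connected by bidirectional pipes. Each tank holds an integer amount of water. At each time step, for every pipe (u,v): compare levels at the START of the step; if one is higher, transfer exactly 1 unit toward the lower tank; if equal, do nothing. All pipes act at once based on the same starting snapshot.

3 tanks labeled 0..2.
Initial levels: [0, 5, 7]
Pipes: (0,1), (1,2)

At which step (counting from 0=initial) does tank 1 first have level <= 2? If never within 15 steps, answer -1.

Answer: -1

Derivation:
Step 1: flows [1->0,2->1] -> levels [1 5 6]
Step 2: flows [1->0,2->1] -> levels [2 5 5]
Step 3: flows [1->0,1=2] -> levels [3 4 5]
Step 4: flows [1->0,2->1] -> levels [4 4 4]
Step 5: flows [0=1,1=2] -> levels [4 4 4]
  -> stable; tank 1 stays at 4 > 2
Tank 1 never reaches <=2 within 15 steps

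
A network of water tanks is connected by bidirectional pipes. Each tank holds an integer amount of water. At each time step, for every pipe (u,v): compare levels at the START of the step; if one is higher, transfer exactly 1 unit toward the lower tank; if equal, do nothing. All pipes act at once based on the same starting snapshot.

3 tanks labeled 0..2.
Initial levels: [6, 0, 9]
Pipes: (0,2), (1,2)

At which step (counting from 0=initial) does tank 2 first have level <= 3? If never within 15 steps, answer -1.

Answer: -1

Derivation:
Step 1: flows [2->0,2->1] -> levels [7 1 7]
Step 2: flows [0=2,2->1] -> levels [7 2 6]
Step 3: flows [0->2,2->1] -> levels [6 3 6]
Step 4: flows [0=2,2->1] -> levels [6 4 5]
Step 5: flows [0->2,2->1] -> levels [5 5 5]
Step 6: flows [0=2,1=2] -> levels [5 5 5]
  -> stable; tank 2 stays at 5 > 3
Tank 2 never reaches <=3 within 15 steps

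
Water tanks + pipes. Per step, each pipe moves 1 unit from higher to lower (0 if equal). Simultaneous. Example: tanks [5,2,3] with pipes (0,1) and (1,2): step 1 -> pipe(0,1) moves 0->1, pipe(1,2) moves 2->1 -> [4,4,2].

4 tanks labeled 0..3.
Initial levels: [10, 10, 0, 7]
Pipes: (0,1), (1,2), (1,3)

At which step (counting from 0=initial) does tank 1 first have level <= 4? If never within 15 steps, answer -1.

Answer: -1

Derivation:
Step 1: flows [0=1,1->2,1->3] -> levels [10 8 1 8]
Step 2: flows [0->1,1->2,1=3] -> levels [9 8 2 8]
Step 3: flows [0->1,1->2,1=3] -> levels [8 8 3 8]
Step 4: flows [0=1,1->2,1=3] -> levels [8 7 4 8]
Step 5: flows [0->1,1->2,3->1] -> levels [7 8 5 7]
Step 6: flows [1->0,1->2,1->3] -> levels [8 5 6 8]
Step 7: flows [0->1,2->1,3->1] -> levels [7 8 5 7]
  -> period-2 cycle (repeats step 5); tank 1 never drops to <=4
Tank 1 never reaches <=4 within 15 steps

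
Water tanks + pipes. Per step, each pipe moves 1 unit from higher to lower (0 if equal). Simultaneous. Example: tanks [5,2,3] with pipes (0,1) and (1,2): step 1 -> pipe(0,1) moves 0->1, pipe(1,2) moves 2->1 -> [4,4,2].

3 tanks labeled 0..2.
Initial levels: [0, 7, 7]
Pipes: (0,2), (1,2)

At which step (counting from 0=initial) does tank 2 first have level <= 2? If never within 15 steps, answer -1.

Step 1: flows [2->0,1=2] -> levels [1 7 6]
Step 2: flows [2->0,1->2] -> levels [2 6 6]
Step 3: flows [2->0,1=2] -> levels [3 6 5]
Step 4: flows [2->0,1->2] -> levels [4 5 5]
Step 5: flows [2->0,1=2] -> levels [5 5 4]
Step 6: flows [0->2,1->2] -> levels [4 4 6]
Step 7: flows [2->0,2->1] -> levels [5 5 4]
  -> period-2 cycle (repeats step 5); tank 2 never drops to <=2
Tank 2 never reaches <=2 within 15 steps

Answer: -1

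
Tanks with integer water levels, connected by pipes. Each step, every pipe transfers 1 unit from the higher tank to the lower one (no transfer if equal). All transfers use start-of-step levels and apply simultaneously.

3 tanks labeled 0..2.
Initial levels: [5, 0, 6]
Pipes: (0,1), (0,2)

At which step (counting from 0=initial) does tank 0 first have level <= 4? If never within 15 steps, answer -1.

Answer: 2

Derivation:
Step 1: flows [0->1,2->0] -> levels [5 1 5]
Step 2: flows [0->1,0=2] -> levels [4 2 5]
Tank 0 first reaches <=4 at step 2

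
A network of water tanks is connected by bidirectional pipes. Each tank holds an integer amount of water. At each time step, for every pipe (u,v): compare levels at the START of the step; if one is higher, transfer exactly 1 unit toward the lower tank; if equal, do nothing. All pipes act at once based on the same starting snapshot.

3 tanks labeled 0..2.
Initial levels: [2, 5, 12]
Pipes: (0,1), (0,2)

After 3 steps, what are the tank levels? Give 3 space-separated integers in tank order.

Answer: 5 5 9

Derivation:
Step 1: flows [1->0,2->0] -> levels [4 4 11]
Step 2: flows [0=1,2->0] -> levels [5 4 10]
Step 3: flows [0->1,2->0] -> levels [5 5 9]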